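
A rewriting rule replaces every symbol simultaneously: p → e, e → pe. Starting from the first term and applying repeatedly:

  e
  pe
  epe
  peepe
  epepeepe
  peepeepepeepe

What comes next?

Applying the rule to each of the 13 symbols of peepeepepeepe gives the pieces e pe pe e pe pe e pe e pe pe e pe, which concatenate to the answer.

epepeepepeepeepepeepe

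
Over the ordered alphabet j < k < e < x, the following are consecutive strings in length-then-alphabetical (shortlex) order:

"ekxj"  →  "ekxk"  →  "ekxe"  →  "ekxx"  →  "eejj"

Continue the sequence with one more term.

eejk

The successor of eejj increments the rightmost position that isn't already x and resets every position after it to j.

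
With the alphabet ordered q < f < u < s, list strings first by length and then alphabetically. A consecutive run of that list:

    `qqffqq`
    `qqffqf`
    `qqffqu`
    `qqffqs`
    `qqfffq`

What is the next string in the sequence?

qqffff

Treat qqfffq as a base-4 numeral over the given alphabet and add one, carrying through any trailing s's.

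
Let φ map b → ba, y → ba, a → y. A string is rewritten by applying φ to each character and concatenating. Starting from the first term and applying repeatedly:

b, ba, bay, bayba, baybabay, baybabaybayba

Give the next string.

Rewriting the 13 symbols of baybabaybayba one by one yields ba y ba ba y ba y ba ba y ba ba y; concatenated:

baybabaybaybabaybabay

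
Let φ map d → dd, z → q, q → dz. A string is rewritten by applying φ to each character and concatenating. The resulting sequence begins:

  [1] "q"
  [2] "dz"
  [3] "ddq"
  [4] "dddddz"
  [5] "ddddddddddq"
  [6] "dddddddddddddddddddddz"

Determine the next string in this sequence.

ddddddddddddddddddddddddddddddddddddddddddq

Applying the rule to each of the 22 symbols of dddddddddddddddddddddz gives the pieces dd dd dd dd dd dd dd dd dd dd dd dd dd dd dd dd dd dd dd dd dd q, which concatenate to the answer.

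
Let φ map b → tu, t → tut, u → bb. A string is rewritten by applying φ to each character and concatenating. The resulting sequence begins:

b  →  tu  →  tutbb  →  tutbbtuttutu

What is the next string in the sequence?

tutbbtuttutututbbtuttutbbtutbb

Rewriting each symbol of tutbbtuttutu: t→tut, u→bb, t→tut, b→tu, b→tu, t→tut, u→bb, t→tut, t→tut, u→bb, t→tut, u→bb, which concatenates to tut bb tut tu tu tut bb tut tut bb tut bb.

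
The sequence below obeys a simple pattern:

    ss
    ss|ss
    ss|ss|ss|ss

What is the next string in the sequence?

Each string is two copies of the previous one joined by '|'.
So the next term is two copies of ss|ss|ss|ss with '|' between the halves.

ss|ss|ss|ss|ss|ss|ss|ss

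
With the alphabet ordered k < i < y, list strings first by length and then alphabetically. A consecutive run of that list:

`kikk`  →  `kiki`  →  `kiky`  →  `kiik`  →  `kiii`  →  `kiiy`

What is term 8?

kiyi

Advancing 2 positions from kiiy through kiiy → kiyk reaches term 8.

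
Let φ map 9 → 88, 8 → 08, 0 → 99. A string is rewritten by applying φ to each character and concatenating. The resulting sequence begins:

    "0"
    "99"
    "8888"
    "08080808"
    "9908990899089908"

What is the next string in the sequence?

φ(9908990899089908) expands symbol-by-symbol to 88 88 99 08 88 88 99 08 88 88 99 08 88 88 99 08; joining the 16 pieces gives the next term.

88889908888899088888990888889908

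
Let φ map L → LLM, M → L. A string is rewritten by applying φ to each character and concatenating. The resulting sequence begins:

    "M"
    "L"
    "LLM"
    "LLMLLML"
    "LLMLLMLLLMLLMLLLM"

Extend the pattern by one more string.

LLMLLMLLLMLLMLLLMLLMLLMLLLMLLMLLLMLLMLLML

Replace each of the 17 characters of LLMLLMLLLMLLMLLLM in place — LLM LLM L LLM LLM L LLM LLM LLM L LLM LLM L LLM LLM LLM L — and concatenate.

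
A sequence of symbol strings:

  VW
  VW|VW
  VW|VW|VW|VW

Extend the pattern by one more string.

VW|VW|VW|VW|VW|VW|VW|VW

Every step duplicates the string with '|' between the halves.
So the next term is two copies of VW|VW|VW|VW with '|' between the halves.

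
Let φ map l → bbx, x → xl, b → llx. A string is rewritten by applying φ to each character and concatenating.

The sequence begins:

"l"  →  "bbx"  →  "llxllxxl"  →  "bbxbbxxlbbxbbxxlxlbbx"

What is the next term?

llxllxxlllxllxxlxlbbxllxllxxlllxllxxlxlbbxxlbbxllxllxxl

φ(bbxbbxxlbbxbbxxlxlbbx) expands symbol-by-symbol to llx llx xl llx llx xl xl bbx llx llx xl llx llx xl xl bbx xl bbx llx llx xl; joining the 21 pieces gives the next term.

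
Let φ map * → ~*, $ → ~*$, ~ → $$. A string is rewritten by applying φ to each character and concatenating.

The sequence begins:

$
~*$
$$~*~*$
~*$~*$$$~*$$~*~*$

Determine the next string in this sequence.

$$~*~*$$$~*~*$~*$~*$$$~*~*$~*$$$~*$$~*~*$

Replace each of the 17 characters of ~*$~*$$$~*$$~*~*$ in place — $$ ~* ~*$ $$ ~* ~*$ ~*$ ~*$ $$ ~* ~*$ ~*$ $$ ~* $$ ~* ~*$ — and concatenate.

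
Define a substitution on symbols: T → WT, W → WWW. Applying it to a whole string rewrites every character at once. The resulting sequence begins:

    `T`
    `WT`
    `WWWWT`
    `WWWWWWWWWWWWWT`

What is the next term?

Replace each of the 14 characters of WWWWWWWWWWWWWT in place — WWW WWW WWW WWW WWW WWW WWW WWW WWW WWW WWW WWW WWW WT — and concatenate.

WWWWWWWWWWWWWWWWWWWWWWWWWWWWWWWWWWWWWWWWT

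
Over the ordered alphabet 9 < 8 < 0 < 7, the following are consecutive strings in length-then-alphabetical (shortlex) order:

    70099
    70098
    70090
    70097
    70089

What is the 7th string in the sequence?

70080

Advancing 2 positions from 70089 through 70089 → 70088 reaches term 7.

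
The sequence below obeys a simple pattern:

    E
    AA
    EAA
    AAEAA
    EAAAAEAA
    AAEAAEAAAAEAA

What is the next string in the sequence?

Each term (from the third on) is the two preceding terms concatenated in order: term 3 = E·AA = EAA.
So term 7 is EAAAAEAA·AAEAAEAAAAEAA.

EAAAAEAAAAEAAEAAAAEAA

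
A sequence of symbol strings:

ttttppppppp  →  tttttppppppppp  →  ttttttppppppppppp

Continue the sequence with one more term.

Each string has the form t^{n+1} p^{2n+1}, where the shown terms are n = 3, 4, 5.
For the next term, n = 6, so the run lengths are 7, 13.

tttttttppppppppppppp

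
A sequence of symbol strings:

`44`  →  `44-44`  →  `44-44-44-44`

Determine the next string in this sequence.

Each string is two copies of the previous one joined by '-'.
Doubling 44-44-44-44 with '-' between the halves:

44-44-44-44-44-44-44-44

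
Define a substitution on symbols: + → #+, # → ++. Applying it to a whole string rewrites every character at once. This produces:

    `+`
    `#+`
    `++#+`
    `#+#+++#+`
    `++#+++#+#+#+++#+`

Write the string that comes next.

#+#+++#+#+#+++#+++#+++#+#+#+++#+

φ(++#+++#+#+#+++#+) expands symbol-by-symbol to #+ #+ ++ #+ #+ #+ ++ #+ ++ #+ ++ #+ #+ #+ ++ #+; joining the 16 pieces gives the next term.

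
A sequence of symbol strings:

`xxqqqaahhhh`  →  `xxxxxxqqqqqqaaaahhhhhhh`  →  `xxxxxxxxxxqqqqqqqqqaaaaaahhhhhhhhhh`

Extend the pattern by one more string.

xxxxxxxxxxxxxxqqqqqqqqqqqqaaaaaaaahhhhhhhhhhhhh

Reading off run lengths: x runs 2, 6, 10; q runs 3, 6, 9; a runs 2, 4, 6; h runs 4, 7, 10 — each is linear in n (n = 1, 2, …).
Setting n = 4 gives 14, 12, 8, 13 characters in each block.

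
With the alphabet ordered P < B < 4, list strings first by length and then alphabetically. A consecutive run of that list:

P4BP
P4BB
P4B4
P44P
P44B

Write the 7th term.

BPPP

Advancing 2 positions from P44B through P44B → P444 reaches term 7.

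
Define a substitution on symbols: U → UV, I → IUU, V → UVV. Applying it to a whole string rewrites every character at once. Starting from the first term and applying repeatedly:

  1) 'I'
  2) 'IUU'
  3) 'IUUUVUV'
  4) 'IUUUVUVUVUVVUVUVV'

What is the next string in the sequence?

IUUUVUVUVUVVUVUVVUVUVVUVUVVUVVUVUVVUVUVVUVV

Replace each of the 17 characters of IUUUVUVUVUVVUVUVV in place — IUU UV UV UV UVV UV UVV UV UVV UV UVV UVV UV UVV UV UVV UVV — and concatenate.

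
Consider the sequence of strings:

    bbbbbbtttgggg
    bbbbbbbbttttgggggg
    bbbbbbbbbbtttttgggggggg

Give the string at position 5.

bbbbbbbbbbbbbbtttttttgggggggggggg

Each string has the form b^{2n} t^{n} g^{2n-2}, where the shown terms are n = 3, 4, 5.
At n = 7 the blocks have lengths 14, 7, 12.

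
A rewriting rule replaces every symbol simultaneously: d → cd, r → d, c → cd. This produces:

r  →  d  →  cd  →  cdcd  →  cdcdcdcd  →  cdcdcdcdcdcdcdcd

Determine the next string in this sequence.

φ(cdcdcdcdcdcdcdcd) expands symbol-by-symbol to cd cd cd cd cd cd cd cd cd cd cd cd cd cd cd cd; joining the 16 pieces gives the next term.

cdcdcdcdcdcdcdcdcdcdcdcdcdcdcdcd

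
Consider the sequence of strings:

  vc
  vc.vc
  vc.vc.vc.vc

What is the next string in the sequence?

s(k+1) = s(k)·.·s(k) — each term doubles the last with '.' between the halves.
One more doubling of vc.vc.vc.vc gives the answer.

vc.vc.vc.vc.vc.vc.vc.vc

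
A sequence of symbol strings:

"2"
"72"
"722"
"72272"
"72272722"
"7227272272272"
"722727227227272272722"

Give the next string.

This is a Fibonacci-style word recurrence s(k) = s(k−1)·s(k−2): e.g. 72·2 = 722.
Continuing: 722727227227272272722 · 7227272272272 gives term 8.

7227272272272722727227227272272272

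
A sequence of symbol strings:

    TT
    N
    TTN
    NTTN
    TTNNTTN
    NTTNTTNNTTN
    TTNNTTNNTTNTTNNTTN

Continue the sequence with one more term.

NTTNTTNNTTNTTNNTTNNTTNTTNNTTN

This is a Fibonacci-style word recurrence s(k) = s(k−2)·s(k−1): e.g. TT·N = TTN.
The next term joins NTTNTTNNTTN and TTNNTTNNTTNTTNNTTN.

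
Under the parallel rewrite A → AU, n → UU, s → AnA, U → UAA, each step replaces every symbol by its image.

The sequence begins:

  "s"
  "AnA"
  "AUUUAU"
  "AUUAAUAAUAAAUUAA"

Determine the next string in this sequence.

φ(AUUAAUAAUAAAUUAA) expands symbol-by-symbol to AU UAA UAA AU AU UAA AU AU UAA AU AU AU UAA UAA AU AU; joining the 16 pieces gives the next term.

AUUAAUAAAUAUUAAAUAUUAAAUAUAUUAAUAAAUAU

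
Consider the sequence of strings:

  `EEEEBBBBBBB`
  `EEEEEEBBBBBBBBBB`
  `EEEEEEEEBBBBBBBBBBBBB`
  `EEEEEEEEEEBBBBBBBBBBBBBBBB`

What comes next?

EEEEEEEEEEEEBBBBBBBBBBBBBBBBBBB

The n-th term is 2n E's then 3n+1 B's, where the shown terms are n = 2, 3, 4, 5.
Setting n = 6 gives 12, 19 characters in each block.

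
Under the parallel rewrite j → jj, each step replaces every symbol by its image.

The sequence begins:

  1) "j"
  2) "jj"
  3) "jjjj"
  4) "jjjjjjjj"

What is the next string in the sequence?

jjjjjjjjjjjjjjjj

Expanding jjjjjjjj: j→jj, j→jj, j→jj, j→jj, j→jj, j→jj, j→jj, j→jj. Concatenated: jj jj jj jj jj jj jj jj.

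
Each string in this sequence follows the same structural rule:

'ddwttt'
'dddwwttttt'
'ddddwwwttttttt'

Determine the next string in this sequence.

Each string has the form d^{n+1} w^{n} t^{2n+1} (n = 1, 2, …).
At n = 4 the blocks have lengths 5, 4, 9.

dddddwwwwttttttttt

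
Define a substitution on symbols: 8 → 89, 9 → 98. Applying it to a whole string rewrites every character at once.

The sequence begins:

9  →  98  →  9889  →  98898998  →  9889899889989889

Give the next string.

Rewriting the 16 symbols of 9889899889989889 one by one yields 98 89 89 98 89 98 98 89 89 98 98 89 98 89 89 98; concatenated:

98898998899898898998988998898998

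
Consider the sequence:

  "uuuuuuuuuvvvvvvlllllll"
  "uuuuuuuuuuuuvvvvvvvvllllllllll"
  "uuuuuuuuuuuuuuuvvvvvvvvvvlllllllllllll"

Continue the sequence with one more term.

uuuuuuuuuuuuuuuuuuvvvvvvvvvvvvllllllllllllllll

The n-th term is 3n+3 u's then 2n+2 v's then 3n+1 l's, where the shown terms are n = 2, 3, 4.
Setting n = 5 gives 18, 12, 16 characters in each block.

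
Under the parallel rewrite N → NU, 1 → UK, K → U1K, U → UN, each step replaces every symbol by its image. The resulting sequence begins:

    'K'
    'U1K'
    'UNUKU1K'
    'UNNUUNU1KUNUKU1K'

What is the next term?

UNNUNUUNUNNUUNUKU1KUNNUUNU1KUNUKU1K

φ(UNNUUNU1KUNUKU1K) expands symbol-by-symbol to UN NU NU UN UN NU UN UK U1K UN NU UN U1K UN UK U1K; joining the 16 pieces gives the next term.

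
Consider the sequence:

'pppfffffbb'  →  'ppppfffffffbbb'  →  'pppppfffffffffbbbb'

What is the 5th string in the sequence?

pppppppfffffffffffffbbbbbb

Reading off run lengths: p runs 3, 4, 5; f runs 5, 7, 9; b runs 2, 3, 4 — each is linear in n, where the shown terms are n = 2, 3, 4.
For term 5, n = 6, so the run lengths are 7, 13, 6.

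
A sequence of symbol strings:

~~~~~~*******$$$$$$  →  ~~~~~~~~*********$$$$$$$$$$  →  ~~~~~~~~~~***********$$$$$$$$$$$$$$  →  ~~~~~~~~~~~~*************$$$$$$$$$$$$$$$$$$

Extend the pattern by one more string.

The n-th term is 2n+2 ~'s then 2n+3 *'s then 4n-2 $'s, where the shown terms are n = 2, 3, 4, 5.
Setting n = 6 gives 14, 15, 22 characters in each block.

~~~~~~~~~~~~~~***************$$$$$$$$$$$$$$$$$$$$$$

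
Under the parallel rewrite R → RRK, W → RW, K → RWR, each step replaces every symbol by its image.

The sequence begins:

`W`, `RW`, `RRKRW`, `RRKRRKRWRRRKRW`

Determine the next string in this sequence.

φ(RRKRRKRWRRRKRW) expands symbol-by-symbol to RRK RRK RWR RRK RRK RWR RRK RW RRK RRK RRK RWR RRK RW; joining the 14 pieces gives the next term.

RRKRRKRWRRRKRRKRWRRRKRWRRKRRKRRKRWRRRKRW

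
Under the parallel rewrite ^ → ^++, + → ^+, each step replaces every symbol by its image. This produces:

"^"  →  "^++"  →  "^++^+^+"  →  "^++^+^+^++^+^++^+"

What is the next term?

Rewriting the 17 symbols of ^++^+^+^++^+^++^+ one by one yields ^++ ^+ ^+ ^++ ^+ ^++ ^+ ^++ ^+ ^+ ^++ ^+ ^++ ^+ ^+ ^++ ^+; concatenated:

^++^+^+^++^+^++^+^++^+^+^++^+^++^+^+^++^+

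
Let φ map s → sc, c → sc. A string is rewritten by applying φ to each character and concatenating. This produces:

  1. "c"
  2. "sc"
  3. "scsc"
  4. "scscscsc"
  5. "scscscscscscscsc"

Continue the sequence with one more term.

Applying the rule to each of the 16 symbols of scscscscscscscsc gives the pieces sc sc sc sc sc sc sc sc sc sc sc sc sc sc sc sc, which concatenate to the answer.

scscscscscscscscscscscscscscscsc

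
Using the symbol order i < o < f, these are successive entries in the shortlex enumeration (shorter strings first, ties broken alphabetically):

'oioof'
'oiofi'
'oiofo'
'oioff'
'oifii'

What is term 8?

oifoi

Advancing 3 positions from oifii through oifii → oifio → oifif reaches term 8.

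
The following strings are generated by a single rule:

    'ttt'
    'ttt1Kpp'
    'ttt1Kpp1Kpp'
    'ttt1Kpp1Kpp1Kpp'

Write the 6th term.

Each term is the previous one with 1Kpp appended.
From ttt1Kpp1Kpp1Kpp, 2 further steps: ttt1Kpp1Kpp1Kpp → ttt1Kpp1Kpp1Kpp1Kpp → (answer).

ttt1Kpp1Kpp1Kpp1Kpp1Kpp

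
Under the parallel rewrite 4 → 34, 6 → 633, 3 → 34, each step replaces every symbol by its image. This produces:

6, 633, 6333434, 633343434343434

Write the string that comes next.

Rewriting the 15 symbols of 633343434343434 one by one yields 633 34 34 34 34 34 34 34 34 34 34 34 34 34 34; concatenated:

6333434343434343434343434343434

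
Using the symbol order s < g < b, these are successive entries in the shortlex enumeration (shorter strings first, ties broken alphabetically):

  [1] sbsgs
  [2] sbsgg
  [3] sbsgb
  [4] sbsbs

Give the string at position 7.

Stepping forward 3 times from sbsbs: sbsbs → sbsbg → sbsbb, then the target.

sbgss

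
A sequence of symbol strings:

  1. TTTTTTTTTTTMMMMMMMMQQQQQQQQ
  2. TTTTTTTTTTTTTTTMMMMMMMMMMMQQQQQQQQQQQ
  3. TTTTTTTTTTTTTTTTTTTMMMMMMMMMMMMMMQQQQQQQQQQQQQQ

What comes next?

TTTTTTTTTTTTTTTTTTTTTTTMMMMMMMMMMMMMMMMMQQQQQQQQQQQQQQQQQ

Each string has the form T^{4n+3} M^{3n+2} Q^{3n+2}, where the shown terms are n = 2, 3, 4.
Setting n = 5 gives 23, 17, 17 characters in each block.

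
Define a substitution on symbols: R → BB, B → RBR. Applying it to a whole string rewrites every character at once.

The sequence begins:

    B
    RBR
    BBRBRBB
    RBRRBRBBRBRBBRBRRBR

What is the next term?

Rewriting the 19 symbols of RBRRBRBBRBRBBRBRRBR one by one yields BB RBR BB BB RBR BB RBR RBR BB RBR BB RBR RBR BB RBR BB BB RBR BB; concatenated:

BBRBRBBBBRBRBBRBRRBRBBRBRBBRBRRBRBBRBRBBBBRBRBB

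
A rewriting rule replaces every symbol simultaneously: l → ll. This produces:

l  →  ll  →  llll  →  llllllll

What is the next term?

Apply φ to llllllll symbol by symbol: l→ll, l→ll, l→ll, l→ll, l→ll, l→ll, l→ll, l→ll; joined: ll ll ll ll ll ll ll ll.

llllllllllllllll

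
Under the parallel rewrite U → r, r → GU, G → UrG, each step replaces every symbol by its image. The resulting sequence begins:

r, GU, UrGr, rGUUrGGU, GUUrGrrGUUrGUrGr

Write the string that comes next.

UrGrrGUUrGGUGUUrGrrGUUrGrGUUrGGU

Replace each of the 16 characters of GUUrGrrGUUrGUrGr in place — UrG r r GU UrG GU GU UrG r r GU UrG r GU UrG GU — and concatenate.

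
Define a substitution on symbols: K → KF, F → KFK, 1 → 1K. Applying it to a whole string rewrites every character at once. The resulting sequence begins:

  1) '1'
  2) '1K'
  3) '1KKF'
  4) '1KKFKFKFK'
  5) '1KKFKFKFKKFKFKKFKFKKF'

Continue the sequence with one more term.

1KKFKFKFKKFKFKKFKFKKFKFKFKKFKFKKFKFKFKKFKFKKFKFKFK

φ(1KKFKFKFKKFKFKKFKFKKF) expands symbol-by-symbol to 1K KF KF KFK KF KFK KF KFK KF KF KFK KF KFK KF KF KFK KF KFK KF KF KFK; joining the 21 pieces gives the next term.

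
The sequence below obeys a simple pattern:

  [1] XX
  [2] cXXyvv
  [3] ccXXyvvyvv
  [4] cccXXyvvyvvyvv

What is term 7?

ccccccXXyvvyvvyvvyvvyvvyvv

s(k+1) = c·s(k)·yvv, so each term gains c as a prefix and yvv as a suffix.
From cccXXyvvyvvyvv, 3 further steps: cccXXyvvyvvyvv → ccccXXyvvyvvyvvyvv → cccccXXyvvyvvyvvyvvyvv → (answer).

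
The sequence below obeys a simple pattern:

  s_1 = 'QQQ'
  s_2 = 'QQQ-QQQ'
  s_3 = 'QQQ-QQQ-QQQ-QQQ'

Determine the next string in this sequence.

Each string is two copies of the previous one joined by '-'.
So the next term is two copies of QQQ-QQQ-QQQ-QQQ with '-' between the halves.

QQQ-QQQ-QQQ-QQQ-QQQ-QQQ-QQQ-QQQ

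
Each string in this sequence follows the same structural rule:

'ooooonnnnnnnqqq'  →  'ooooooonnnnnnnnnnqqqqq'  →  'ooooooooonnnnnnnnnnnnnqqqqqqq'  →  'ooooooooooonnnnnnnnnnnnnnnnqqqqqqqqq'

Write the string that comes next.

ooooooooooooonnnnnnnnnnnnnnnnnnnqqqqqqqqqqq

Reading off run lengths: o runs 5, 7, 9, 11; n runs 7, 10, 13, 16; q runs 3, 5, 7, 9 — each is linear in n, where the shown terms are n = 2, 3, 4, 5.
Setting n = 6 gives 13, 19, 11 characters in each block.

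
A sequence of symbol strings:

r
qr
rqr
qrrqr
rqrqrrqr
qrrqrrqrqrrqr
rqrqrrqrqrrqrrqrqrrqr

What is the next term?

This is a Fibonacci-style word recurrence s(k) = s(k−2)·s(k−1): e.g. r·qr = rqr.
So term 8 is qrrqrrqrqrrqr·rqrqrrqrqrrqrrqrqrrqr.

qrrqrrqrqrrqrrqrqrrqrqrrqrrqrqrrqr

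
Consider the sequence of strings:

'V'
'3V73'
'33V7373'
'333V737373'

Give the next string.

Each term wraps the previous one in 3 on the left and 73 on the right.
One more step from 333V737373 gives the answer.

3333V73737373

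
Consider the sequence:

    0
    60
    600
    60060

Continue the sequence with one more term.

60060600

This is a Fibonacci-style word recurrence s(k) = s(k−1)·s(k−2): e.g. 60·0 = 600.
Continuing: 60060 · 600 gives term 5.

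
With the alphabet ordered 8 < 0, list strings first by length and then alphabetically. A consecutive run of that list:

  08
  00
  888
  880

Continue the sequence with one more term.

The successor of 880 increments the rightmost position that isn't already 0 and resets every position after it to 8.

808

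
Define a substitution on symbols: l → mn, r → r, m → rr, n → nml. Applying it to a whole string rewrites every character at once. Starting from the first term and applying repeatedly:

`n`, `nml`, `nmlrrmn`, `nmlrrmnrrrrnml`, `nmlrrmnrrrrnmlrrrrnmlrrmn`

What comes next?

Rewriting the 25 symbols of nmlrrmnrrrrnmlrrrrnmlrrmn one by one yields nml rr mn r r rr nml r r r r nml rr mn r r r r nml rr mn r r rr nml; concatenated:

nmlrrmnrrrrnmlrrrrnmlrrmnrrrrnmlrrmnrrrrnml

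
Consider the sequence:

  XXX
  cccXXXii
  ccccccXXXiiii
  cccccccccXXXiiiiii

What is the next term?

ccccccccccccXXXiiiiiiii

s(k+1) = ccc·s(k)·ii, so each term gains ccc as a prefix and ii as a suffix.
So the next term is ccc·cccccccccXXXiiiiii·ii.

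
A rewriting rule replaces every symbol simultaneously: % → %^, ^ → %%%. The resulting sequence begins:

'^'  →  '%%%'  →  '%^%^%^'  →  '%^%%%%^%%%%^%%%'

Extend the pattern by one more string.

Applying the rule to each of the 15 symbols of %^%%%%^%%%%^%%% gives the pieces %^ %%% %^ %^ %^ %^ %%% %^ %^ %^ %^ %%% %^ %^ %^, which concatenate to the answer.

%^%%%%^%^%^%^%%%%^%^%^%^%%%%^%^%^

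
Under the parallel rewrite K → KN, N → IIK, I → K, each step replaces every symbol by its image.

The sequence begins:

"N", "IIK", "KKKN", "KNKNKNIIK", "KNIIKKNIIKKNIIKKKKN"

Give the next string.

Replace each of the 19 characters of KNIIKKNIIKKNIIKKKKN in place — KN IIK K K KN KN IIK K K KN KN IIK K K KN KN KN KN IIK — and concatenate.

KNIIKKKKNKNIIKKKKNKNIIKKKKNKNKNKNIIK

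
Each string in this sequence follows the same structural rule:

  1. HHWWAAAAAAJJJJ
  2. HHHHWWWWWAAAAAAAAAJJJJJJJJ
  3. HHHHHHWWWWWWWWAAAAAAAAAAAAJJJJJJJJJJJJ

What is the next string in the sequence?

HHHHHHHHWWWWWWWWWWWAAAAAAAAAAAAAAAJJJJJJJJJJJJJJJJ

Reading off run lengths: H runs 2, 4, 6; W runs 2, 5, 8; A runs 6, 9, 12; J runs 4, 8, 12 — each is linear in n (n = 1, 2, …).
Setting n = 4 gives 8, 11, 15, 16 characters in each block.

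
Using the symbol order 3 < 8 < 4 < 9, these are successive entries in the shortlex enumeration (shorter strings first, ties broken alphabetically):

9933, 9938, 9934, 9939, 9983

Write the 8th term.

Continuing the enumeration 3 steps past 9983: 9983 → 9988 → 9984 → (answer).

9989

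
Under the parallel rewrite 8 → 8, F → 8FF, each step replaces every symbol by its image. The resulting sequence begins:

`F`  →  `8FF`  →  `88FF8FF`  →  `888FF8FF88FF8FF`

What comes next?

Replace each of the 15 characters of 888FF8FF88FF8FF in place — 8 8 8 8FF 8FF 8 8FF 8FF 8 8 8FF 8FF 8 8FF 8FF — and concatenate.

8888FF8FF88FF8FF888FF8FF88FF8FF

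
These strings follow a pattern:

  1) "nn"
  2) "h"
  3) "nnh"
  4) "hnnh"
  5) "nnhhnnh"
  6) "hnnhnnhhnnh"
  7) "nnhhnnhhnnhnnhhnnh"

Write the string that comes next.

This is a Fibonacci-style word recurrence s(k) = s(k−2)·s(k−1): e.g. nn·h = nnh.
So term 8 is hnnhnnhhnnh·nnhhnnhhnnhnnhhnnh.

hnnhnnhhnnhnnhhnnhhnnhnnhhnnh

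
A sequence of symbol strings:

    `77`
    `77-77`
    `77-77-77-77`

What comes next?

77-77-77-77-77-77-77-77

Every step duplicates the string with '-' between the halves.
So the next term is two copies of 77-77-77-77 with '-' between the halves.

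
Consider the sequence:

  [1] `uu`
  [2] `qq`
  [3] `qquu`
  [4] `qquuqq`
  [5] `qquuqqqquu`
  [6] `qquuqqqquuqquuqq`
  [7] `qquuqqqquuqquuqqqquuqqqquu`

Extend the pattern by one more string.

qquuqqqquuqquuqqqquuqqqquuqquuqqqquuqquuqq

Each term (from the third on) is the previous term followed by the one before it: term 3 = qq·uu = qquu.
Continuing: qquuqqqquuqquuqqqquuqqqquu · qquuqqqquuqquuqq gives term 8.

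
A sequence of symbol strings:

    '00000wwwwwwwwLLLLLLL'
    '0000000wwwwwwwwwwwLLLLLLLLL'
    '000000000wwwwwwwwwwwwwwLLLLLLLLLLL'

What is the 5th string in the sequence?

Each string has the form 0^{2n+1} w^{3n+2} L^{2n+3}, where the shown terms are n = 2, 3, 4.
At n = 6 the blocks have lengths 13, 20, 15.

0000000000000wwwwwwwwwwwwwwwwwwwwLLLLLLLLLLLLLLL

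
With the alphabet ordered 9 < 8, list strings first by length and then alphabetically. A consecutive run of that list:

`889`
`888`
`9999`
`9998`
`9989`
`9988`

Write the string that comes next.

Treat 9988 as a base-2 numeral over the given alphabet and add one, carrying through any trailing 8's.

9899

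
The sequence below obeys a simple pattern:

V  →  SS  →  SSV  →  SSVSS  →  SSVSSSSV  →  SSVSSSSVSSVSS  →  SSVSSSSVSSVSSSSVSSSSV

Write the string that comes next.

SSVSSSSVSSVSSSSVSSSSVSSVSSSSVSSVSS

Each term (from the third on) is the previous term followed by the one before it: term 3 = SS·V = SSV.
Continuing: SSVSSSSVSSVSSSSVSSSSV · SSVSSSSVSSVSS gives term 8.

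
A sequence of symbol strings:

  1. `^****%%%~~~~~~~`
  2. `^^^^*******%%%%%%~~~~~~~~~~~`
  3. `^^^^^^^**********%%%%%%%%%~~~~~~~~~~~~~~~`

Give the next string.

^^^^^^^^^^*************%%%%%%%%%%%%~~~~~~~~~~~~~~~~~~~

Reading off run lengths: ^ runs 1, 4, 7; * runs 4, 7, 10; % runs 3, 6, 9; ~ runs 7, 11, 15 — each is linear in n (n = 1, 2, …).
At n = 4 the blocks have lengths 10, 13, 12, 19.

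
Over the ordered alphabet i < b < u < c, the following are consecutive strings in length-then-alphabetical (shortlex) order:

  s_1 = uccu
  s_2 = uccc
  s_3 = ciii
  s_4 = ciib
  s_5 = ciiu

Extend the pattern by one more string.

The successor of ciiu increments the rightmost position that isn't already c and resets every position after it to i.

ciic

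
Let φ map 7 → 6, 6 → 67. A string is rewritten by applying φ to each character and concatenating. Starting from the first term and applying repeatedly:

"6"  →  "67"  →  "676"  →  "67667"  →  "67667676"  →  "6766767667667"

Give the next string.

676676766766767667676

φ(6766767667667) expands symbol-by-symbol to 67 6 67 67 6 67 6 67 67 6 67 67 6; joining the 13 pieces gives the next term.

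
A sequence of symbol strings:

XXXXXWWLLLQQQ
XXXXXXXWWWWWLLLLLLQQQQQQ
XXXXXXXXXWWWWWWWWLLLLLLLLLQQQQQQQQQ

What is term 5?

XXXXXXXXXXXXXWWWWWWWWWWWWWWLLLLLLLLLLLLLLLQQQQQQQQQQQQQQQ

Reading off run lengths: X runs 5, 7, 9; W runs 2, 5, 8; L runs 3, 6, 9; Q runs 3, 6, 9 — each is linear in n (n = 1, 2, …).
For term 5, n = 5, so the run lengths are 13, 14, 15, 15.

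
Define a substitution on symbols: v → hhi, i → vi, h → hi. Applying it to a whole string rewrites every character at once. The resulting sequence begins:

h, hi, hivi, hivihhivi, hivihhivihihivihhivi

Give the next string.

hivihhivihihivihhivihivihivihhivihihivihhivi

φ(hivihhivihihivihhivi) expands symbol-by-symbol to hi vi hhi vi hi hi vi hhi vi hi vi hi vi hhi vi hi hi vi hhi vi; joining the 20 pieces gives the next term.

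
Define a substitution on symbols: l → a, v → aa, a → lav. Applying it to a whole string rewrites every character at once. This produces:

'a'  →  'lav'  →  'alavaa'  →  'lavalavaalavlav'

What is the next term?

Replace each of the 15 characters of lavalavaalavlav in place — a lav aa lav a lav aa lav lav a lav aa a lav aa — and concatenate.

alavaalavalavaalavlavalavaaalavaa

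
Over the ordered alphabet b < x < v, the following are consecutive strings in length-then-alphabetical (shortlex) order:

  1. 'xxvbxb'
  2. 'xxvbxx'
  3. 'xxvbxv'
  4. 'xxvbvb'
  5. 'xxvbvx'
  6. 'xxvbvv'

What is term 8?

xxvxbx

Continuing the enumeration 2 steps past xxvbvv: xxvbvv → xxvxbb → (answer).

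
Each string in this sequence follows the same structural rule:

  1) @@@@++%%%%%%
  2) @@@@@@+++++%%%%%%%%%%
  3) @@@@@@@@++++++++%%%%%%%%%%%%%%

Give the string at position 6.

@@@@@@@@@@@@@@+++++++++++++++++%%%%%%%%%%%%%%%%%%%%%%%%%%

The n-th term is 2n+2 @'s then 3n-1 +'s then 4n+2 %'s (n = 1, 2, …).
Setting n = 6 gives 14, 17, 26 characters in each block.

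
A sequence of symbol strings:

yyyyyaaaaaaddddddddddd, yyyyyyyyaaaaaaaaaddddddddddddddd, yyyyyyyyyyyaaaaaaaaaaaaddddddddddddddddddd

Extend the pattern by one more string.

yyyyyyyyyyyyyyaaaaaaaaaaaaaaaddddddddddddddddddddddd

Reading off run lengths: y runs 5, 8, 11; a runs 6, 9, 12; d runs 11, 15, 19 — each is linear in n, where the shown terms are n = 2, 3, 4.
Setting n = 5 gives 14, 15, 23 characters in each block.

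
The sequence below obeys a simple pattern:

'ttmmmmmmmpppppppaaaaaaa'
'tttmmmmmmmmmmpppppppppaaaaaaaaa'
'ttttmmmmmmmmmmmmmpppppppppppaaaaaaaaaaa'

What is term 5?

ttttttmmmmmmmmmmmmmmmmmmmpppppppppppppppaaaaaaaaaaaaaaa

Each string has the form t^{n-1} m^{3n-2} p^{2n+1} a^{2n+1}, where the shown terms are n = 3, 4, 5.
At n = 7 the blocks have lengths 6, 19, 15, 15.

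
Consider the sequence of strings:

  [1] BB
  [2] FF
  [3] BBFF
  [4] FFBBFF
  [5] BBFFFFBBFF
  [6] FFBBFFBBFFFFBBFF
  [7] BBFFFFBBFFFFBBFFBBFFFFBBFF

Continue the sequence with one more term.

This is a Fibonacci-style word recurrence s(k) = s(k−2)·s(k−1): e.g. BB·FF = BBFF.
The next term joins FFBBFFBBFFFFBBFF and BBFFFFBBFFFFBBFFBBFFFFBBFF.

FFBBFFBBFFFFBBFFBBFFFFBBFFFFBBFFBBFFFFBBFF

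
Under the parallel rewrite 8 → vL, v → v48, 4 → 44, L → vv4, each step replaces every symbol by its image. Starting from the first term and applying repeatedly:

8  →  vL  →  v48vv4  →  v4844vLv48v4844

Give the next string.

v4844vL4444v48vv4v4844vLv4844vL4444

φ(v4844vLv48v4844) expands symbol-by-symbol to v48 44 vL 44 44 v48 vv4 v48 44 vL v48 44 vL 44 44; joining the 15 pieces gives the next term.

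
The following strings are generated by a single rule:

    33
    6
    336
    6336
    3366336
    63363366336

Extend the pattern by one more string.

336633663363366336

This is a Fibonacci-style word recurrence s(k) = s(k−2)·s(k−1): e.g. 33·6 = 336.
So term 7 is 3366336·63363366336.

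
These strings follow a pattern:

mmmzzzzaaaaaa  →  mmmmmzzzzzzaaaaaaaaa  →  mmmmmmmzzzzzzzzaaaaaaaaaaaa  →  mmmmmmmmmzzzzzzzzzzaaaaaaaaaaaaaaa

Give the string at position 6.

Each string has the form m^{2n-1} z^{2n} a^{3n}, where the shown terms are n = 2, 3, 4, 5.
At n = 7 the blocks have lengths 13, 14, 21.

mmmmmmmmmmmmmzzzzzzzzzzzzzzaaaaaaaaaaaaaaaaaaaaa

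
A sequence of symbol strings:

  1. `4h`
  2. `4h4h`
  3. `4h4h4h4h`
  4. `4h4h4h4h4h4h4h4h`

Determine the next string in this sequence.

s(k+1) = s(k)·s(k) — each term doubles the last.
Doubling 4h4h4h4h4h4h4h4h:

4h4h4h4h4h4h4h4h4h4h4h4h4h4h4h4h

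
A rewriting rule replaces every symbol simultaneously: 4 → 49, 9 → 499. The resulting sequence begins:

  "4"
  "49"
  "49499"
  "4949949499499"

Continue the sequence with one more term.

Applying the rule to each of the 13 symbols of 4949949499499 gives the pieces 49 499 49 499 499 49 499 49 499 499 49 499 499, which concatenate to the answer.

4949949499499494994949949949499499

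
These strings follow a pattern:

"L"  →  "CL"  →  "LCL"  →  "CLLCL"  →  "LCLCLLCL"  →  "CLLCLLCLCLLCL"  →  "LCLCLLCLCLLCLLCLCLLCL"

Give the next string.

From term 3 onward, concatenate the second-to-last term with the last: L·CL = LCL, CL·LCL = CLLCL, …
The next term joins CLLCLLCLCLLCL and LCLCLLCLCLLCLLCLCLLCL.

CLLCLLCLCLLCLLCLCLLCLCLLCLLCLCLLCL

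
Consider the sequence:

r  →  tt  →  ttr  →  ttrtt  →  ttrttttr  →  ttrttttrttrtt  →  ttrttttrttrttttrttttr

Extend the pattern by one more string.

ttrttttrttrttttrttttrttrttttrttrtt

From term 3 onward, concatenate the last term with the second-to-last: tt·r = ttr, ttr·tt = ttrtt, …
So term 8 is ttrttttrttrttttrttttr·ttrttttrttrtt.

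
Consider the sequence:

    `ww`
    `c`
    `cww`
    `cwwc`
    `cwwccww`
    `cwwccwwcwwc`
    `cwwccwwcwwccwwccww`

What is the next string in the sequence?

cwwccwwcwwccwwccwwcwwccwwcwwc

From term 3 onward, concatenate the last term with the second-to-last: c·ww = cww, cww·c = cwwc, …
Continuing: cwwccwwcwwccwwccww · cwwccwwcwwc gives term 8.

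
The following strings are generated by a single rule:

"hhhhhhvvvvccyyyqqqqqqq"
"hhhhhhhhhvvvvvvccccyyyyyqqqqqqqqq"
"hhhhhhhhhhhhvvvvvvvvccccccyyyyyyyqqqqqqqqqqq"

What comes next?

Each string has the form h^{3n} v^{2n} c^{2n-2} y^{2n-1} q^{2n+3}, where the shown terms are n = 2, 3, 4.
At n = 5 the blocks have lengths 15, 10, 8, 9, 13.

hhhhhhhhhhhhhhhvvvvvvvvvvccccccccyyyyyyyyyqqqqqqqqqqqqq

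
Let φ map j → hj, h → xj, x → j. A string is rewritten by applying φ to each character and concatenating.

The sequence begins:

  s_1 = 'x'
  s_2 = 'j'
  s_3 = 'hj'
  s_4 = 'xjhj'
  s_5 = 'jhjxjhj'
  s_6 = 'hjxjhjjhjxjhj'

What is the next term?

xjhjjhjxjhjhjxjhjjhjxjhj

Applying the rule to each of the 13 symbols of hjxjhjjhjxjhj gives the pieces xj hj j hj xj hj hj xj hj j hj xj hj, which concatenate to the answer.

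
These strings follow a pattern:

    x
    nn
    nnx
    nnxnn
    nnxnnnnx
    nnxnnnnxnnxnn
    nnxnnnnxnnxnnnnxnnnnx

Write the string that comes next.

nnxnnnnxnnxnnnnxnnnnxnnxnnnnxnnxnn

Each term (from the third on) is the previous term followed by the one before it: term 3 = nn·x = nnx.
The next term joins nnxnnnnxnnxnnnnxnnnnx and nnxnnnnxnnxnn.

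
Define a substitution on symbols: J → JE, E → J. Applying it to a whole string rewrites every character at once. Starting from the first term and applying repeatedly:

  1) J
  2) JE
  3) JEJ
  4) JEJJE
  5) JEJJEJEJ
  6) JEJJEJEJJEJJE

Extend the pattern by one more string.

Applying the rule to each of the 13 symbols of JEJJEJEJJEJJE gives the pieces JE J JE JE J JE J JE JE J JE JE J, which concatenate to the answer.

JEJJEJEJJEJJEJEJJEJEJ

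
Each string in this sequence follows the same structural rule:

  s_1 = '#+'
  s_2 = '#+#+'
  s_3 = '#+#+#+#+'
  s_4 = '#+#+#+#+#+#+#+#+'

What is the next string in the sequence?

s(k+1) = s(k)·s(k) — each term doubles the last.
Doubling #+#+#+#+#+#+#+#+:

#+#+#+#+#+#+#+#+#+#+#+#+#+#+#+#+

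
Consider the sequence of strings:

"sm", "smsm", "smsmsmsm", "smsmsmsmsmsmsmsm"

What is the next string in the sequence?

Every step duplicates the string.
So the next term is two copies of smsmsmsmsmsmsmsm.

smsmsmsmsmsmsmsmsmsmsmsmsmsmsmsm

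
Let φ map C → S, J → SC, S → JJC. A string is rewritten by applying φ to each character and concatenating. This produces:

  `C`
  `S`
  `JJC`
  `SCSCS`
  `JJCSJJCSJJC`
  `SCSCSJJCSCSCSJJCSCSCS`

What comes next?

Rewriting the 21 symbols of SCSCSJJCSCSCSJJCSCSCS one by one yields JJC S JJC S JJC SC SC S JJC S JJC S JJC SC SC S JJC S JJC S JJC; concatenated:

JJCSJJCSJJCSCSCSJJCSJJCSJJCSCSCSJJCSJJCSJJC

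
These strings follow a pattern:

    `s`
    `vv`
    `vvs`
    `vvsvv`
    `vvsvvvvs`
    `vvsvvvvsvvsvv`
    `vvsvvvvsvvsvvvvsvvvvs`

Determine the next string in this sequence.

vvsvvvvsvvsvvvvsvvvvsvvsvvvvsvvsvv

Each term (from the third on) is the previous term followed by the one before it: term 3 = vv·s = vvs.
The next term joins vvsvvvvsvvsvvvvsvvvvs and vvsvvvvsvvsvv.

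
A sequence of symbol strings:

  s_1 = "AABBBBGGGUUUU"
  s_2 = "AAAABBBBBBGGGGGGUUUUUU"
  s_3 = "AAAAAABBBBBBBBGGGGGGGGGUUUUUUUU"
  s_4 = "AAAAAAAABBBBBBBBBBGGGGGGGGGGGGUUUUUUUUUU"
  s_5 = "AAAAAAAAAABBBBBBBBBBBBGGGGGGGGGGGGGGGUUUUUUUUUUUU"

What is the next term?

AAAAAAAAAAAABBBBBBBBBBBBBBGGGGGGGGGGGGGGGGGGUUUUUUUUUUUUUU

Each string has the form A^{2n} B^{2n+2} G^{3n} U^{2n+2} (n = 1, 2, …).
For the next term, n = 6, so the run lengths are 12, 14, 18, 14.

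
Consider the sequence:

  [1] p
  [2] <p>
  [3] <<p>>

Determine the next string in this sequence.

Each term wraps the previous one in < on the left and > on the right.
Applying this once more to <<p>>:

<<<p>>>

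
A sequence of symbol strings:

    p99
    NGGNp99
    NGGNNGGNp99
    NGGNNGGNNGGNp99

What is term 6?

Each term is the previous one with NGGN prepended.
From NGGNNGGNNGGNp99, 2 further steps: NGGNNGGNNGGNp99 → NGGNNGGNNGGNNGGNp99 → (answer).

NGGNNGGNNGGNNGGNNGGNp99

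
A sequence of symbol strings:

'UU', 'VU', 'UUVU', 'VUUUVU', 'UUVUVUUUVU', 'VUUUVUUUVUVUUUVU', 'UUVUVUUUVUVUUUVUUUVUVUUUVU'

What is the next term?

VUUUVUUUVUVUUUVUUUVUVUUUVUVUUUVUUUVUVUUUVU

From term 3 onward, concatenate the second-to-last term with the last: UU·VU = UUVU, VU·UUVU = VUUUVU, …
Continuing: VUUUVUUUVUVUUUVU · UUVUVUUUVUVUUUVUUUVUVUUUVU gives term 8.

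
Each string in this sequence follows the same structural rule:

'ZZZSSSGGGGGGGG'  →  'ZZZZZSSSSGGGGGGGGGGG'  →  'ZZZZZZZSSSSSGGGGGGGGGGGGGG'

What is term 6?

ZZZZZZZZZZZZZSSSSSSSSGGGGGGGGGGGGGGGGGGGGGGG

Reading off run lengths: Z runs 3, 5, 7; S runs 3, 4, 5; G runs 8, 11, 14 — each is linear in n, where the shown terms are n = 2, 3, 4.
Setting n = 7 gives 13, 8, 23 characters in each block.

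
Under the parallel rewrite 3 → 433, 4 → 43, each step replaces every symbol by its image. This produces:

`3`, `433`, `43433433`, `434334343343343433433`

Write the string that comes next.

Replace each of the 21 characters of 434334343343343433433 in place — 43 433 43 433 433 43 433 43 433 433 43 433 433 43 433 43 433 433 43 433 433 — and concatenate.

4343343433433434334343343343433433434334343343343433433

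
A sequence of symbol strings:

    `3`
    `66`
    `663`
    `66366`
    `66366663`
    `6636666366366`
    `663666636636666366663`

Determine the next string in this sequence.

6636666366366663666636636666366366

Each term (from the third on) is the previous term followed by the one before it: term 3 = 66·3 = 663.
The next term joins 663666636636666366663 and 6636666366366.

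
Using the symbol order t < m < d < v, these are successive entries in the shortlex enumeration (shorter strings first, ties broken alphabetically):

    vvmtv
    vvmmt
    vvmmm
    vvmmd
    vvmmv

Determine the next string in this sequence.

vvmdt

The successor of vvmmv increments the rightmost position that isn't already v and resets every position after it to t.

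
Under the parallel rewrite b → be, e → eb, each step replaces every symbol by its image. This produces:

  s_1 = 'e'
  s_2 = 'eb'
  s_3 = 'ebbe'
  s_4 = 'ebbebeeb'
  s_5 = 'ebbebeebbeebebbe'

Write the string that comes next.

ebbebeebbeebebbebeebebbeebbebeeb

φ(ebbebeebbeebebbe) expands symbol-by-symbol to eb be be eb be eb eb be be eb eb be eb be be eb; joining the 16 pieces gives the next term.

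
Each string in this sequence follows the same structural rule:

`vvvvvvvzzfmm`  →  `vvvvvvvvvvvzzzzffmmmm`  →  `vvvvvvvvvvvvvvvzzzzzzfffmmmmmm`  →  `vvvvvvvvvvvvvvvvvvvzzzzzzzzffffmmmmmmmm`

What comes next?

Each string has the form v^{4n-1} z^{2n-2} f^{n-1} m^{2n-2}, where the shown terms are n = 2, 3, 4, 5.
For the next term, n = 6, so the run lengths are 23, 10, 5, 10.

vvvvvvvvvvvvvvvvvvvvvvvzzzzzzzzzzfffffmmmmmmmmmm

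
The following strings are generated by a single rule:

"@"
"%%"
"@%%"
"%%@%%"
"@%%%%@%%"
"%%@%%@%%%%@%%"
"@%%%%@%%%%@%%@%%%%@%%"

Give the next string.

This is a Fibonacci-style word recurrence s(k) = s(k−2)·s(k−1): e.g. @·%% = @%%.
Continuing: %%@%%@%%%%@%% · @%%%%@%%%%@%%@%%%%@%% gives term 8.

%%@%%@%%%%@%%@%%%%@%%%%@%%@%%%%@%%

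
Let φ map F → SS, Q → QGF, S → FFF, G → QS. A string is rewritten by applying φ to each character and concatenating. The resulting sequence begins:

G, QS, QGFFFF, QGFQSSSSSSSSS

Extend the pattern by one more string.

QGFQSSSQGFFFFFFFFFFFFFFFFFFFFFFFFFFFF

Replace each of the 13 characters of QGFQSSSSSSSSS in place — QGF QS SS QGF FFF FFF FFF FFF FFF FFF FFF FFF FFF — and concatenate.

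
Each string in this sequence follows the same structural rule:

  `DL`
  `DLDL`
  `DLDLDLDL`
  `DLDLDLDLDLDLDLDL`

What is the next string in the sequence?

s(k+1) = s(k)·s(k) — each term doubles the last.
Doubling DLDLDLDLDLDLDLDL:

DLDLDLDLDLDLDLDLDLDLDLDLDLDLDLDL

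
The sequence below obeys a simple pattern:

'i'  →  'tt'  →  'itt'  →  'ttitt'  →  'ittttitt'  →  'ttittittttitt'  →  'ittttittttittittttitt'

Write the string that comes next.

From term 3 onward, concatenate the second-to-last term with the last: i·tt = itt, tt·itt = ttitt, …
So term 8 is ttittittttitt·ittttittttittittttitt.

ttittittttittittttittttittittttitt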